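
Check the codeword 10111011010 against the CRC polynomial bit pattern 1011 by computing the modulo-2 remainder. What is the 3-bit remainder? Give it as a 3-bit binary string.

Modulo-2 division of 10111011010 by 1011:
  pos 0: 1011 XOR 1011 = 0000
  pos 4: 1011 XOR 1011 = 0000
Remainder = 010 (nonzero — an error is detected).

010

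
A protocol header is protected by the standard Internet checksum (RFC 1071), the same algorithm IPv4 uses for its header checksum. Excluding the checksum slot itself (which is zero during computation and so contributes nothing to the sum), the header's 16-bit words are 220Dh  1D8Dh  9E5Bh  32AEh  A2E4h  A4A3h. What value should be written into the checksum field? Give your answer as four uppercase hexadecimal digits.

One's-complement addition (fold any carry out of bit 15 back into bit 0):
  0x220D + 0x1D8D = 0x03F9A
  0x3F9A + 0x9E5B = 0x0DDF5
  0xDDF5 + 0x32AE = 0x110A3 → wrap carry → 0x10A4
  0x10A4 + 0xA2E4 = 0x0B388
  0xB388 + 0xA4A3 = 0x1582B → wrap carry → 0x582C
One's-complement sum = 0x582C.
Checksum = ~0x582C & 0xFFFF = 0xA7D3.

A7D3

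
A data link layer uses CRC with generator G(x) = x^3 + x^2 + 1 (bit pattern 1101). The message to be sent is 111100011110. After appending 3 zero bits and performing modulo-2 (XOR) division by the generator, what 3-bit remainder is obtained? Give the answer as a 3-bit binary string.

000

Append 3 zeros: 111100011110000. Divide by 1101 (XOR where the leading bit is 1):
  pos 0: 1111 XOR 1101 = 0010
  pos 2: 1000 XOR 1101 = 0101
  pos 3: 1010 XOR 1101 = 0111
  pos 4: 1111 XOR 1101 = 0010
  pos 6: 1011 XOR 1101 = 0110
  pos 7: 1101 XOR 1101 = 0000
Remainder (last 3 bits) = 000. This is the CRC / FCS.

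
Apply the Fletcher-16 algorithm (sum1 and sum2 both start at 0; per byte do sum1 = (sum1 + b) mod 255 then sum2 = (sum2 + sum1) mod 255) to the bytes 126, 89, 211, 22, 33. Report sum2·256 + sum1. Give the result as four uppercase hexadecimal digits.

A6E2

Running sums (mod 255):
  after byte 0 (126): sum1=126, sum2=126
  after byte 1 (89): sum1=215, sum2=86
  after byte 2 (211): sum1=171, sum2=2
  after byte 3 (22): sum1=193, sum2=195
  after byte 4 (33): sum1=226, sum2=166
Checksum = sum2·256 + sum1 = 166·256 + 226 = 42722 = 0xA6E2.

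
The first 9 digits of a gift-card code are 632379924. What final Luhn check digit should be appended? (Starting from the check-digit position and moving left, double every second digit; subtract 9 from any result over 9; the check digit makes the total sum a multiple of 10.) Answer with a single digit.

4

Partial digits right→left: 4 2 9 9 7 3 2 3 6
Double every second digit counting from the check-digit position (so the 1st, 3rd, 5th, ... of the partial from the right).
  doubled (with −9 where >9): 8 9 5 4 3 → sum 29
  kept as-is: 2 9 3 3 → sum 17
Total = 29 + 17 = 46.
Check digit = (10 − (46 mod 10)) mod 10 = 4.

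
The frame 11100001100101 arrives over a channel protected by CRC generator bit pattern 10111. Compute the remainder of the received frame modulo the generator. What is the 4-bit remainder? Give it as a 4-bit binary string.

0010

Modulo-2 division of 11100001100101 by 10111:
  pos 0: 11100 XOR 10111 = 01011
  pos 1: 10110 XOR 10111 = 00001
  pos 5: 10110 XOR 10111 = 00001
  pos 9: 10101 XOR 10111 = 00010
Remainder = 0010 (nonzero — an error is detected).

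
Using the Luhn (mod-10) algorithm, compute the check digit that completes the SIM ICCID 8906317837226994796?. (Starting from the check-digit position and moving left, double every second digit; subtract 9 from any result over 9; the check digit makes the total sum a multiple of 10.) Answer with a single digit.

7

Partial digits right→left: 6 9 7 4 9 9 6 2 2 7 3 8 7 1 3 6 0 9 8
Double every second digit counting from the check-digit position (so the 1st, 3rd, 5th, ... of the partial from the right).
  doubled (with −9 where >9): 3 5 9 3 4 6 5 6 0 7 → sum 48
  kept as-is: 9 4 9 2 7 8 1 6 9 → sum 55
Total = 48 + 55 = 103.
Check digit = (10 − (103 mod 10)) mod 10 = 7.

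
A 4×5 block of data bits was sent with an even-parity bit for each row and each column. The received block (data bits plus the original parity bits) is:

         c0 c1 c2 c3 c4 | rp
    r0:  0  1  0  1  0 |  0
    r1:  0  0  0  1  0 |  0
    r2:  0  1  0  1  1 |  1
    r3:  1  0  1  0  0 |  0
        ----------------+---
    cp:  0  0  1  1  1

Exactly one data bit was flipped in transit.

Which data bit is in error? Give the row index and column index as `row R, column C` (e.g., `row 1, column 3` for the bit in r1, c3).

row 1, column 0

Recompute each row's even parity and compare to rp:
  r0: data parity 0, sent rp 0 → ok
  r1: data parity 1, sent rp 0 → mismatch
  r2: data parity 1, sent rp 1 → ok
  r3: data parity 0, sent rp 0 → ok
Recompute each column's even parity and compare to cp:
  c0: data parity 1, sent cp 0 → mismatch
  c1: data parity 0, sent cp 0 → ok
  c2: data parity 1, sent cp 1 → ok
  c3: data parity 1, sent cp 1 → ok
  c4: data parity 1, sent cp 1 → ok
Exactly one row (r1) and one column (c0) fail → the flipped bit is at their intersection.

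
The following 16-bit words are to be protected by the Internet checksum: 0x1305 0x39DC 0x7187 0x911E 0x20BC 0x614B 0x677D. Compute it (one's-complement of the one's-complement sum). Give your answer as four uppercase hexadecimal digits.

C6F3

One's-complement addition (fold any carry out of bit 15 back into bit 0):
  0x1305 + 0x39DC = 0x04CE1
  0x4CE1 + 0x7187 = 0x0BE68
  0xBE68 + 0x911E = 0x14F86 → wrap carry → 0x4F87
  0x4F87 + 0x20BC = 0x07043
  0x7043 + 0x614B = 0x0D18E
  0xD18E + 0x677D = 0x1390B → wrap carry → 0x390C
One's-complement sum = 0x390C.
Checksum = ~0x390C & 0xFFFF = 0xC6F3.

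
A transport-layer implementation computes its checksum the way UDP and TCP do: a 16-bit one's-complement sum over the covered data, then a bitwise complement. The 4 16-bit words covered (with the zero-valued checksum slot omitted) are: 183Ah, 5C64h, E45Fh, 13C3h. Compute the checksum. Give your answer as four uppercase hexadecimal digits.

One's-complement addition (fold any carry out of bit 15 back into bit 0):
  0x183A + 0x5C64 = 0x0749E
  0x749E + 0xE45F = 0x158FD → wrap carry → 0x58FE
  0x58FE + 0x13C3 = 0x06CC1
One's-complement sum = 0x6CC1.
Checksum = ~0x6CC1 & 0xFFFF = 0x933E.

933E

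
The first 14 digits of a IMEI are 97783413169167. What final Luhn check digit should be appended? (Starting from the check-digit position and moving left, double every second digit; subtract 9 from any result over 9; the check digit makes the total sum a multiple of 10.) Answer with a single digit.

8

Partial digits right→left: 7 6 1 9 6 1 3 1 4 3 8 7 7 9
Double every second digit counting from the check-digit position (so the 1st, 3rd, 5th, ... of the partial from the right).
  doubled (with −9 where >9): 5 2 3 6 8 7 5 → sum 36
  kept as-is: 6 9 1 1 3 7 9 → sum 36
Total = 36 + 36 = 72.
Check digit = (10 − (72 mod 10)) mod 10 = 8.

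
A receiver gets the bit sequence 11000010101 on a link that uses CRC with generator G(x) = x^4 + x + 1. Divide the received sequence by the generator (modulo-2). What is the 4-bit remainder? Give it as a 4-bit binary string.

1011

Modulo-2 division of 11000010101 by 10011:
  pos 0: 11000 XOR 10011 = 01011
  pos 1: 10110 XOR 10011 = 00101
  pos 3: 10110 XOR 10011 = 00101
  pos 5: 10110 XOR 10011 = 00101
Remainder = 1011 (nonzero — an error is detected).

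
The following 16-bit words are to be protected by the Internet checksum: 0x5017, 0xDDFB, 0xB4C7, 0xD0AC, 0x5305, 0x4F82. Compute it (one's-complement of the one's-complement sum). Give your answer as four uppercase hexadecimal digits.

One's-complement addition (fold any carry out of bit 15 back into bit 0):
  0x5017 + 0xDDFB = 0x12E12 → wrap carry → 0x2E13
  0x2E13 + 0xB4C7 = 0x0E2DA
  0xE2DA + 0xD0AC = 0x1B386 → wrap carry → 0xB387
  0xB387 + 0x5305 = 0x1068C → wrap carry → 0x068D
  0x068D + 0x4F82 = 0x0560F
One's-complement sum = 0x560F.
Checksum = ~0x560F & 0xFFFF = 0xA9F0.

A9F0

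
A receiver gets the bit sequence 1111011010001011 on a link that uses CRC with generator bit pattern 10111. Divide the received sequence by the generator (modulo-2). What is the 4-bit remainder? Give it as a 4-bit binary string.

0000

Modulo-2 division of 1111011010001011 by 10111:
  pos 0: 11110 XOR 10111 = 01001
  pos 1: 10011 XOR 10111 = 00100
  pos 3: 10010 XOR 10111 = 00101
  pos 5: 10110 XOR 10111 = 00001
  pos 9: 10010 XOR 10111 = 00101
  pos 11: 10111 XOR 10111 = 00000
Remainder = 0000 (zero — the frame passes the CRC check).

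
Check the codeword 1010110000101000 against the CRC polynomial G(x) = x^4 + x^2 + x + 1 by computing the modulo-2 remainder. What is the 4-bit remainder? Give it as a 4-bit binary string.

0000

Modulo-2 division of 1010110000101000 by 10111:
  pos 0: 10101 XOR 10111 = 00010
  pos 3: 10100 XOR 10111 = 00011
  pos 6: 11001 XOR 10111 = 01110
  pos 7: 11100 XOR 10111 = 01011
  pos 8: 10111 XOR 10111 = 00000
Remainder = 0000 (zero — the frame passes the CRC check).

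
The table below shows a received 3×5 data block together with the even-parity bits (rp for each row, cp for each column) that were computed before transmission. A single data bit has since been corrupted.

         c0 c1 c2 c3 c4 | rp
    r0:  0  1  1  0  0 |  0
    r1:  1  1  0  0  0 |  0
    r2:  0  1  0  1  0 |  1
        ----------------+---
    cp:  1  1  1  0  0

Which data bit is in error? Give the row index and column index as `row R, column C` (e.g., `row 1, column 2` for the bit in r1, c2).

Recompute each row's even parity and compare to rp:
  r0: data parity 0, sent rp 0 → ok
  r1: data parity 0, sent rp 0 → ok
  r2: data parity 0, sent rp 1 → mismatch
Recompute each column's even parity and compare to cp:
  c0: data parity 1, sent cp 1 → ok
  c1: data parity 1, sent cp 1 → ok
  c2: data parity 1, sent cp 1 → ok
  c3: data parity 1, sent cp 0 → mismatch
  c4: data parity 0, sent cp 0 → ok
Exactly one row (r2) and one column (c3) fail → the flipped bit is at their intersection.

row 2, column 3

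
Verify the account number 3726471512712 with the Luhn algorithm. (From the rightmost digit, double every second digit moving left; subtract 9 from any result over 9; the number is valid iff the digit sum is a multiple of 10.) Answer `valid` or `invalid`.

valid

From the right, keep odd positions and double even positions (subtract 9 from any doubled value over 9):
  doubled (positions 2,4,...): 2 4 1 5 3 5 → sum 20
  kept (positions 1,3,...): 2 7 1 1 4 2 3 → sum 20
Total = 40.
40 mod 10 = 0, so the number is valid.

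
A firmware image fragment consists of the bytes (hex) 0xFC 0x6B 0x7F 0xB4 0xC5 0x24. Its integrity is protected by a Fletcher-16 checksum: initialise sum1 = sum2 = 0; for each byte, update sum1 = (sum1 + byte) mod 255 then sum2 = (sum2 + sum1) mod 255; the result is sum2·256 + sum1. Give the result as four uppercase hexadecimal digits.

Running sums (mod 255):
  after byte 0 (0xFC): sum1=252, sum2=252
  after byte 1 (0x6B): sum1=104, sum2=101
  after byte 2 (0x7F): sum1=231, sum2=77
  after byte 3 (0xB4): sum1=156, sum2=233
  after byte 4 (0xC5): sum1=98, sum2=76
  after byte 5 (0x24): sum1=134, sum2=210
Checksum = sum2·256 + sum1 = 210·256 + 134 = 53894 = 0xD286.

D286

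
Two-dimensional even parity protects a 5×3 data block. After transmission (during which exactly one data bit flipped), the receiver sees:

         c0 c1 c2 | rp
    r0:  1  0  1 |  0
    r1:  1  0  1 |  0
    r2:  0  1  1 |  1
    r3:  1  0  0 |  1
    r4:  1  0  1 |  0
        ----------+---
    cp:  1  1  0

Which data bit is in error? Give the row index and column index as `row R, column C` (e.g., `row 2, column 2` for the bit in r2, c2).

Recompute each row's even parity and compare to rp:
  r0: data parity 0, sent rp 0 → ok
  r1: data parity 0, sent rp 0 → ok
  r2: data parity 0, sent rp 1 → mismatch
  r3: data parity 1, sent rp 1 → ok
  r4: data parity 0, sent rp 0 → ok
Recompute each column's even parity and compare to cp:
  c0: data parity 0, sent cp 1 → mismatch
  c1: data parity 1, sent cp 1 → ok
  c2: data parity 0, sent cp 0 → ok
Exactly one row (r2) and one column (c0) fail → the flipped bit is at their intersection.

row 2, column 0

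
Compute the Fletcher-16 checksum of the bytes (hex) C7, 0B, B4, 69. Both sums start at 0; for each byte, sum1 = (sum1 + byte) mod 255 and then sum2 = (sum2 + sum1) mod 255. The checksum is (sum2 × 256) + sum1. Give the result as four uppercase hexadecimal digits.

13F0

Running sums (mod 255):
  after byte 0 (C7): sum1=199, sum2=199
  after byte 1 (0B): sum1=210, sum2=154
  after byte 2 (B4): sum1=135, sum2=34
  after byte 3 (69): sum1=240, sum2=19
Checksum = sum2·256 + sum1 = 19·256 + 240 = 5104 = 0x13F0.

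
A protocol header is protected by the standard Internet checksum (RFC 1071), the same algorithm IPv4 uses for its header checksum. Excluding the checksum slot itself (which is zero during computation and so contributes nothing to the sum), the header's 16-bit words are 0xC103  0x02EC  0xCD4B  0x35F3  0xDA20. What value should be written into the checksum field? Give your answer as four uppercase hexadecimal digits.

One's-complement addition (fold any carry out of bit 15 back into bit 0):
  0xC103 + 0x02EC = 0x0C3EF
  0xC3EF + 0xCD4B = 0x1913A → wrap carry → 0x913B
  0x913B + 0x35F3 = 0x0C72E
  0xC72E + 0xDA20 = 0x1A14E → wrap carry → 0xA14F
One's-complement sum = 0xA14F.
Checksum = ~0xA14F & 0xFFFF = 0x5EB0.

5EB0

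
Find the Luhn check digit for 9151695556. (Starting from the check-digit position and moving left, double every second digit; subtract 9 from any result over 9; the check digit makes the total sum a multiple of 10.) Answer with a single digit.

Partial digits right→left: 6 5 5 5 9 6 1 5 1 9
Double every second digit counting from the check-digit position (so the 1st, 3rd, 5th, ... of the partial from the right).
  doubled (with −9 where >9): 3 1 9 2 2 → sum 17
  kept as-is: 5 5 6 5 9 → sum 30
Total = 17 + 30 = 47.
Check digit = (10 − (47 mod 10)) mod 10 = 3.

3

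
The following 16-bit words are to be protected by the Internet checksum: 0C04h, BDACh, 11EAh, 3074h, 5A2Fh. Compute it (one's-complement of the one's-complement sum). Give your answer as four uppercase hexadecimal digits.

99C1

One's-complement addition (fold any carry out of bit 15 back into bit 0):
  0x0C04 + 0xBDAC = 0x0C9B0
  0xC9B0 + 0x11EA = 0x0DB9A
  0xDB9A + 0x3074 = 0x10C0E → wrap carry → 0x0C0F
  0x0C0F + 0x5A2F = 0x0663E
One's-complement sum = 0x663E.
Checksum = ~0x663E & 0xFFFF = 0x99C1.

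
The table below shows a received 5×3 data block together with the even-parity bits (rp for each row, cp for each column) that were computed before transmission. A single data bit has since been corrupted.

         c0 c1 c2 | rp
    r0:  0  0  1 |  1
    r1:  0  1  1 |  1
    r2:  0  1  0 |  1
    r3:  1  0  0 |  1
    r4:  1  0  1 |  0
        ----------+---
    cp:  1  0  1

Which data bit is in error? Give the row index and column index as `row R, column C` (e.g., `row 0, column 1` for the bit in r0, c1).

row 1, column 0

Recompute each row's even parity and compare to rp:
  r0: data parity 1, sent rp 1 → ok
  r1: data parity 0, sent rp 1 → mismatch
  r2: data parity 1, sent rp 1 → ok
  r3: data parity 1, sent rp 1 → ok
  r4: data parity 0, sent rp 0 → ok
Recompute each column's even parity and compare to cp:
  c0: data parity 0, sent cp 1 → mismatch
  c1: data parity 0, sent cp 0 → ok
  c2: data parity 1, sent cp 1 → ok
Exactly one row (r1) and one column (c0) fail → the flipped bit is at their intersection.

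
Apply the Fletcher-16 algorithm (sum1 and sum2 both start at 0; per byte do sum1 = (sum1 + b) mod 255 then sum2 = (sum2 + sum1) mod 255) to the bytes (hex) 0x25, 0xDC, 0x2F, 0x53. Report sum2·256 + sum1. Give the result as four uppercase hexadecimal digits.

DC84

Running sums (mod 255):
  after byte 0 (0x25): sum1=37, sum2=37
  after byte 1 (0xDC): sum1=2, sum2=39
  after byte 2 (0x2F): sum1=49, sum2=88
  after byte 3 (0x53): sum1=132, sum2=220
Checksum = sum2·256 + sum1 = 220·256 + 132 = 56452 = 0xDC84.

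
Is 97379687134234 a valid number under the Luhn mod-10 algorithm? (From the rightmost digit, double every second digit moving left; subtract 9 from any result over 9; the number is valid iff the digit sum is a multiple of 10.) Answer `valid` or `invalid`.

From the right, keep odd positions and double even positions (subtract 9 from any doubled value over 9):
  doubled (positions 2,4,...): 6 8 2 7 9 6 9 → sum 47
  kept (positions 1,3,...): 4 2 3 7 6 7 7 → sum 36
Total = 83.
83 mod 10 = 3, so the number is invalid.

invalid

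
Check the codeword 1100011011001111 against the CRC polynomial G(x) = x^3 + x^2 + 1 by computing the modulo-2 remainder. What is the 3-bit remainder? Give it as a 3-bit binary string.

111

Modulo-2 division of 1100011011001111 by 1101:
  pos 0: 1100 XOR 1101 = 0001
  pos 3: 1011 XOR 1101 = 0110
  pos 4: 1100 XOR 1101 = 0001
  pos 7: 1110 XOR 1101 = 0011
  pos 9: 1101 XOR 1101 = 0000
Remainder = 111 (nonzero — an error is detected).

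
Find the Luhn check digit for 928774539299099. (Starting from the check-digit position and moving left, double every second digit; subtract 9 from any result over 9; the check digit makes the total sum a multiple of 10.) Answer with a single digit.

5

Partial digits right→left: 9 9 0 9 9 2 9 3 5 4 7 7 8 2 9
Double every second digit counting from the check-digit position (so the 1st, 3rd, 5th, ... of the partial from the right).
  doubled (with −9 where >9): 9 0 9 9 1 5 7 9 → sum 49
  kept as-is: 9 9 2 3 4 7 2 → sum 36
Total = 49 + 36 = 85.
Check digit = (10 − (85 mod 10)) mod 10 = 5.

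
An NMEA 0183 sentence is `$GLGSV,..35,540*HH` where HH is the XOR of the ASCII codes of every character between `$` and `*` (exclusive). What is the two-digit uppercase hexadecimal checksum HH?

7E

XOR the ASCII codes of the payload characters:
  'G' = 0x47 → acc = 0x47
  'L' = 0x4C → acc = 0x0B
  'G' = 0x47 → acc = 0x4C
  'S' = 0x53 → acc = 0x1F
  'V' = 0x56 → acc = 0x49
  ',' = 0x2C → acc = 0x65
  '.' = 0x2E → acc = 0x4B
  '.' = 0x2E → acc = 0x65
  '3' = 0x33 → acc = 0x56
  '5' = 0x35 → acc = 0x63
  ',' = 0x2C → acc = 0x4F
  '5' = 0x35 → acc = 0x7A
  '4' = 0x34 → acc = 0x4E
  '0' = 0x30 → acc = 0x7E
Checksum = 0x7E.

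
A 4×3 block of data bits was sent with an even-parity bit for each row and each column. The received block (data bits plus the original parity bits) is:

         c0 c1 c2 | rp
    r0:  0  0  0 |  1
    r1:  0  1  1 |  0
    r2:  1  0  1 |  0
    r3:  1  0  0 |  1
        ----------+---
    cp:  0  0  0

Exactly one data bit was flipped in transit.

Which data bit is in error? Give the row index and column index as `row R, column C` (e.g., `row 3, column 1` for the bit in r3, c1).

Recompute each row's even parity and compare to rp:
  r0: data parity 0, sent rp 1 → mismatch
  r1: data parity 0, sent rp 0 → ok
  r2: data parity 0, sent rp 0 → ok
  r3: data parity 1, sent rp 1 → ok
Recompute each column's even parity and compare to cp:
  c0: data parity 0, sent cp 0 → ok
  c1: data parity 1, sent cp 0 → mismatch
  c2: data parity 0, sent cp 0 → ok
Exactly one row (r0) and one column (c1) fail → the flipped bit is at their intersection.

row 0, column 1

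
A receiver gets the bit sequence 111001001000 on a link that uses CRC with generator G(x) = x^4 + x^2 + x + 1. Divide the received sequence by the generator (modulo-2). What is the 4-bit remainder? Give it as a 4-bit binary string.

1000

Modulo-2 division of 111001001000 by 10111:
  pos 0: 11100 XOR 10111 = 01011
  pos 1: 10111 XOR 10111 = 00000
Remainder = 1000 (nonzero — an error is detected).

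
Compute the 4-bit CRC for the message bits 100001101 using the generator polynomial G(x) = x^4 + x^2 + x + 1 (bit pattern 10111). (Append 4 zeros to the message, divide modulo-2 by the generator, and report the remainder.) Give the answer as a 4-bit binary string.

Append 4 zeros: 1000011010000. Divide by 10111 (XOR where the leading bit is 1):
  pos 0: 10000 XOR 10111 = 00111
  pos 2: 11111 XOR 10111 = 01000
  pos 3: 10000 XOR 10111 = 00111
  pos 5: 11110 XOR 10111 = 01001
  pos 6: 10010 XOR 10111 = 00101
  pos 8: 10100 XOR 10111 = 00011
Remainder (last 4 bits) = 0011. This is the CRC / FCS.

0011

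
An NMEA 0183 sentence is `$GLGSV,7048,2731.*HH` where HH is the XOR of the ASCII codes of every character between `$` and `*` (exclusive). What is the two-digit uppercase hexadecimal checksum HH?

6B

XOR the ASCII codes of the payload characters:
  'G' = 0x47 → acc = 0x47
  'L' = 0x4C → acc = 0x0B
  'G' = 0x47 → acc = 0x4C
  'S' = 0x53 → acc = 0x1F
  'V' = 0x56 → acc = 0x49
  ',' = 0x2C → acc = 0x65
  '7' = 0x37 → acc = 0x52
  '0' = 0x30 → acc = 0x62
  '4' = 0x34 → acc = 0x56
  '8' = 0x38 → acc = 0x6E
  ',' = 0x2C → acc = 0x42
  '2' = 0x32 → acc = 0x70
  '7' = 0x37 → acc = 0x47
  '3' = 0x33 → acc = 0x74
  '1' = 0x31 → acc = 0x45
  '.' = 0x2E → acc = 0x6B
Checksum = 0x6B.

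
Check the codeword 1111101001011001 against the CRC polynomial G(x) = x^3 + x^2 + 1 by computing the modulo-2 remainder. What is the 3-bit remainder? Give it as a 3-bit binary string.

000

Modulo-2 division of 1111101001011001 by 1101:
  pos 0: 1111 XOR 1101 = 0010
  pos 2: 1010 XOR 1101 = 0111
  pos 3: 1111 XOR 1101 = 0010
  pos 5: 1000 XOR 1101 = 0101
  pos 6: 1011 XOR 1101 = 0110
  pos 7: 1100 XOR 1101 = 0001
  pos 10: 1110 XOR 1101 = 0011
  pos 12: 1101 XOR 1101 = 0000
Remainder = 000 (zero — the frame passes the CRC check).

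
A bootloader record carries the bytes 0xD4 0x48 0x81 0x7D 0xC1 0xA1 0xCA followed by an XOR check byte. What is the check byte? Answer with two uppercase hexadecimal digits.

XOR the bytes together:
  start with 0xD4
  0xD4 ⊕ 0x48 = 0x9C
  0x9C ⊕ 0x81 = 0x1D
  0x1D ⊕ 0x7D = 0x60
  0x60 ⊕ 0xC1 = 0xA1
  0xA1 ⊕ 0xA1 = 0x00
  0x00 ⊕ 0xCA = 0xCA

CA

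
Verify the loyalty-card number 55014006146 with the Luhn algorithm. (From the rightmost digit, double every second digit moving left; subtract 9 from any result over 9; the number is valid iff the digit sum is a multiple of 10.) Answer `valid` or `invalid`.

valid

From the right, keep odd positions and double even positions (subtract 9 from any doubled value over 9):
  doubled (positions 2,4,...): 8 3 0 2 1 → sum 14
  kept (positions 1,3,...): 6 1 0 4 0 5 → sum 16
Total = 30.
30 mod 10 = 0, so the number is valid.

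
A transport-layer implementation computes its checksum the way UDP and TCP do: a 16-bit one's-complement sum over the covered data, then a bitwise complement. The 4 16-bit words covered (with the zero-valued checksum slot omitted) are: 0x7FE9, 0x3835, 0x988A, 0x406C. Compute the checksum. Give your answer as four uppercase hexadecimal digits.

6EEA

One's-complement addition (fold any carry out of bit 15 back into bit 0):
  0x7FE9 + 0x3835 = 0x0B81E
  0xB81E + 0x988A = 0x150A8 → wrap carry → 0x50A9
  0x50A9 + 0x406C = 0x09115
One's-complement sum = 0x9115.
Checksum = ~0x9115 & 0xFFFF = 0x6EEA.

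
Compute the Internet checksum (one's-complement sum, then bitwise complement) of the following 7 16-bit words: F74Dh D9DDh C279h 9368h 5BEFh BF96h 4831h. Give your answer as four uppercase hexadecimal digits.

One's-complement addition (fold any carry out of bit 15 back into bit 0):
  0xF74D + 0xD9DD = 0x1D12A → wrap carry → 0xD12B
  0xD12B + 0xC279 = 0x193A4 → wrap carry → 0x93A5
  0x93A5 + 0x9368 = 0x1270D → wrap carry → 0x270E
  0x270E + 0x5BEF = 0x082FD
  0x82FD + 0xBF96 = 0x14293 → wrap carry → 0x4294
  0x4294 + 0x4831 = 0x08AC5
One's-complement sum = 0x8AC5.
Checksum = ~0x8AC5 & 0xFFFF = 0x753A.

753A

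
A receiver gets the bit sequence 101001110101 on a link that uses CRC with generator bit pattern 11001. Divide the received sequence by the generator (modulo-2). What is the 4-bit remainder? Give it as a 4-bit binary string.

0000

Modulo-2 division of 101001110101 by 11001:
  pos 0: 10100 XOR 11001 = 01101
  pos 1: 11011 XOR 11001 = 00010
  pos 4: 10110 XOR 11001 = 01111
  pos 5: 11111 XOR 11001 = 00110
  pos 7: 11001 XOR 11001 = 00000
Remainder = 0000 (zero — the frame passes the CRC check).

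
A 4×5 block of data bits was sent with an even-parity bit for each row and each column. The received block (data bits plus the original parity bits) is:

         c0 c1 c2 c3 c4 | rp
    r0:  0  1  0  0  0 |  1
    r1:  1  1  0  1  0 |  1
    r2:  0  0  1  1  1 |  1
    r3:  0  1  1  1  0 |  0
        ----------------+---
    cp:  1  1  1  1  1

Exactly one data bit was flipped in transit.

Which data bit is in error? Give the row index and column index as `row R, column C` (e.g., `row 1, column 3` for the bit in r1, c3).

Recompute each row's even parity and compare to rp:
  r0: data parity 1, sent rp 1 → ok
  r1: data parity 1, sent rp 1 → ok
  r2: data parity 1, sent rp 1 → ok
  r3: data parity 1, sent rp 0 → mismatch
Recompute each column's even parity and compare to cp:
  c0: data parity 1, sent cp 1 → ok
  c1: data parity 1, sent cp 1 → ok
  c2: data parity 0, sent cp 1 → mismatch
  c3: data parity 1, sent cp 1 → ok
  c4: data parity 1, sent cp 1 → ok
Exactly one row (r3) and one column (c2) fail → the flipped bit is at their intersection.

row 3, column 2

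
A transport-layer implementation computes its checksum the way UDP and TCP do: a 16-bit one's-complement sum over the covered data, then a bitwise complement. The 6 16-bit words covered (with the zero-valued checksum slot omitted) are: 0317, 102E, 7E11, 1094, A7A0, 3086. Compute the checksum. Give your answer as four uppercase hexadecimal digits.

One's-complement addition (fold any carry out of bit 15 back into bit 0):
  0x0317 + 0x102E = 0x01345
  0x1345 + 0x7E11 = 0x09156
  0x9156 + 0x1094 = 0x0A1EA
  0xA1EA + 0xA7A0 = 0x1498A → wrap carry → 0x498B
  0x498B + 0x3086 = 0x07A11
One's-complement sum = 0x7A11.
Checksum = ~0x7A11 & 0xFFFF = 0x85EE.

85EE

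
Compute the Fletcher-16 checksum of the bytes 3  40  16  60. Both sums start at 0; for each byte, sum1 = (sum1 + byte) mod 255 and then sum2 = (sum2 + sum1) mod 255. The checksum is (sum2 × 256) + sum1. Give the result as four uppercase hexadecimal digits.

Running sums (mod 255):
  after byte 0 (3): sum1=3, sum2=3
  after byte 1 (40): sum1=43, sum2=46
  after byte 2 (16): sum1=59, sum2=105
  after byte 3 (60): sum1=119, sum2=224
Checksum = sum2·256 + sum1 = 224·256 + 119 = 57463 = 0xE077.

E077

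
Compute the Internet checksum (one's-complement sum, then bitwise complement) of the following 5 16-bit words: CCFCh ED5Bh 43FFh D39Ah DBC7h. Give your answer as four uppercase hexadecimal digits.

One's-complement addition (fold any carry out of bit 15 back into bit 0):
  0xCCFC + 0xED5B = 0x1BA57 → wrap carry → 0xBA58
  0xBA58 + 0x43FF = 0x0FE57
  0xFE57 + 0xD39A = 0x1D1F1 → wrap carry → 0xD1F2
  0xD1F2 + 0xDBC7 = 0x1ADB9 → wrap carry → 0xADBA
One's-complement sum = 0xADBA.
Checksum = ~0xADBA & 0xFFFF = 0x5245.

5245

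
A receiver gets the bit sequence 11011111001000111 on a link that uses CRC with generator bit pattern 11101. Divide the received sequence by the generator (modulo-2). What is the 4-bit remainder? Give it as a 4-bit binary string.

0111

Modulo-2 division of 11011111001000111 by 11101:
  pos 0: 11011 XOR 11101 = 00110
  pos 2: 11011 XOR 11101 = 00110
  pos 4: 11010 XOR 11101 = 00111
  pos 6: 11101 XOR 11101 = 00000
Remainder = 0111 (nonzero — an error is detected).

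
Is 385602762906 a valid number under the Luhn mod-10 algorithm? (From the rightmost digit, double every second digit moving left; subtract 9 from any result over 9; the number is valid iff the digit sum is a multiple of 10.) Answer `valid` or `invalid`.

From the right, keep odd positions and double even positions (subtract 9 from any doubled value over 9):
  doubled (positions 2,4,...): 0 4 5 0 1 6 → sum 16
  kept (positions 1,3,...): 6 9 6 2 6 8 → sum 37
Total = 53.
53 mod 10 = 3, so the number is invalid.

invalid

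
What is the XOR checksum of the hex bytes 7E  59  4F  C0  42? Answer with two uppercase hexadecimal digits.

XOR the bytes together:
  start with 0x7E
  0x7E ⊕ 0x59 = 0x27
  0x27 ⊕ 0x4F = 0x68
  0x68 ⊕ 0xC0 = 0xA8
  0xA8 ⊕ 0x42 = 0xEA

EA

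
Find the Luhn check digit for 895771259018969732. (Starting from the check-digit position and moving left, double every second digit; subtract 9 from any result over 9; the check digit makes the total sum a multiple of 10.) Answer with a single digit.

1

Partial digits right→left: 2 3 7 9 6 9 8 1 0 9 5 2 1 7 7 5 9 8
Double every second digit counting from the check-digit position (so the 1st, 3rd, 5th, ... of the partial from the right).
  doubled (with −9 where >9): 4 5 3 7 0 1 2 5 9 → sum 36
  kept as-is: 3 9 9 1 9 2 7 5 8 → sum 53
Total = 36 + 53 = 89.
Check digit = (10 − (89 mod 10)) mod 10 = 1.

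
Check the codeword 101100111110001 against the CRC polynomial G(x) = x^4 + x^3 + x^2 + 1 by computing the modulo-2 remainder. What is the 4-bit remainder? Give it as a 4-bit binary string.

1101

Modulo-2 division of 101100111110001 by 11101:
  pos 0: 10110 XOR 11101 = 01011
  pos 1: 10110 XOR 11101 = 01011
  pos 2: 10111 XOR 11101 = 01010
  pos 3: 10101 XOR 11101 = 01000
  pos 4: 10001 XOR 11101 = 01100
  pos 5: 11001 XOR 11101 = 00100
  pos 7: 10010 XOR 11101 = 01111
  pos 8: 11110 XOR 11101 = 00011
Remainder = 1101 (nonzero — an error is detected).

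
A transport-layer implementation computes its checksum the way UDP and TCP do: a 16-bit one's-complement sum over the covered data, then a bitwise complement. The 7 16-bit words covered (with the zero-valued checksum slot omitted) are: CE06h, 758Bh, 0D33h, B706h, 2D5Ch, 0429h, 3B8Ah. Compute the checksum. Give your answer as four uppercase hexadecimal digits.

One's-complement addition (fold any carry out of bit 15 back into bit 0):
  0xCE06 + 0x758B = 0x14391 → wrap carry → 0x4392
  0x4392 + 0x0D33 = 0x050C5
  0x50C5 + 0xB706 = 0x107CB → wrap carry → 0x07CC
  0x07CC + 0x2D5C = 0x03528
  0x3528 + 0x0429 = 0x03951
  0x3951 + 0x3B8A = 0x074DB
One's-complement sum = 0x74DB.
Checksum = ~0x74DB & 0xFFFF = 0x8B24.

8B24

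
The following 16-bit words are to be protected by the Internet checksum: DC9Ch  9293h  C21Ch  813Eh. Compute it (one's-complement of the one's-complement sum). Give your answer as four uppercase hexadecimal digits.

One's-complement addition (fold any carry out of bit 15 back into bit 0):
  0xDC9C + 0x9293 = 0x16F2F → wrap carry → 0x6F30
  0x6F30 + 0xC21C = 0x1314C → wrap carry → 0x314D
  0x314D + 0x813E = 0x0B28B
One's-complement sum = 0xB28B.
Checksum = ~0xB28B & 0xFFFF = 0x4D74.

4D74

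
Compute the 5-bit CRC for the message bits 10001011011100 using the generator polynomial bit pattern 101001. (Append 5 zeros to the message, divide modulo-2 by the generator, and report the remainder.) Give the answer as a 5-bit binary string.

00001

Append 5 zeros: 1000101101110000000. Divide by 101001 (XOR where the leading bit is 1):
  pos 0: 100010 XOR 101001 = 001011
  pos 2: 101111 XOR 101001 = 000110
  pos 5: 110011 XOR 101001 = 011010
  pos 6: 110101 XOR 101001 = 011100
  pos 7: 111000 XOR 101001 = 010001
  pos 8: 100010 XOR 101001 = 001011
  pos 10: 101100 XOR 101001 = 000101
  pos 13: 101000 XOR 101001 = 000001
Remainder (last 5 bits) = 00001. This is the CRC / FCS.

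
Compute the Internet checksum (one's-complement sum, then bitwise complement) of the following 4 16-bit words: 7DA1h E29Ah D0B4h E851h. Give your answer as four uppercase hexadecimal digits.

E6BC

One's-complement addition (fold any carry out of bit 15 back into bit 0):
  0x7DA1 + 0xE29A = 0x1603B → wrap carry → 0x603C
  0x603C + 0xD0B4 = 0x130F0 → wrap carry → 0x30F1
  0x30F1 + 0xE851 = 0x11942 → wrap carry → 0x1943
One's-complement sum = 0x1943.
Checksum = ~0x1943 & 0xFFFF = 0xE6BC.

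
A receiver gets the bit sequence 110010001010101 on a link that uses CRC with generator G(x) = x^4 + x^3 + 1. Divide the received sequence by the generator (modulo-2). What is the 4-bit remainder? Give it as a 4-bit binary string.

Modulo-2 division of 110010001010101 by 11001:
  pos 0: 11001 XOR 11001 = 00000
  pos 8: 10101 XOR 11001 = 01100
  pos 9: 11000 XOR 11001 = 00001
Remainder = 0011 (nonzero — an error is detected).

0011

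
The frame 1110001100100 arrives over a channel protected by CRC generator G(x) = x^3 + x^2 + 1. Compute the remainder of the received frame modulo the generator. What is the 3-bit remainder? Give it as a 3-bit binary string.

000

Modulo-2 division of 1110001100100 by 1101:
  pos 0: 1110 XOR 1101 = 0011
  pos 2: 1100 XOR 1101 = 0001
  pos 5: 1110 XOR 1101 = 0011
  pos 7: 1101 XOR 1101 = 0000
Remainder = 000 (zero — the frame passes the CRC check).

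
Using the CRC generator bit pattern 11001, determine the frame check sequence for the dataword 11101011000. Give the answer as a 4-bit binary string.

Append 4 zeros: 111010110000000. Divide by 11001 (XOR where the leading bit is 1):
  pos 0: 11101 XOR 11001 = 00100
  pos 2: 10001 XOR 11001 = 01000
  pos 3: 10001 XOR 11001 = 01000
  pos 4: 10000 XOR 11001 = 01001
  pos 5: 10010 XOR 11001 = 01011
  pos 6: 10110 XOR 11001 = 01111
  pos 7: 11110 XOR 11001 = 00111
  pos 9: 11100 XOR 11001 = 00101
Remainder (last 4 bits) = 1010. This is the CRC / FCS.

1010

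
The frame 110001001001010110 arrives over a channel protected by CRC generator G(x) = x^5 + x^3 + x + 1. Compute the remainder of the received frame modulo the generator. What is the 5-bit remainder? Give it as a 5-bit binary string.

Modulo-2 division of 110001001001010110 by 101011:
  pos 0: 110001 XOR 101011 = 011010
  pos 1: 110100 XOR 101011 = 011111
  pos 2: 111110 XOR 101011 = 010101
  pos 3: 101011 XOR 101011 = 000000
  pos 11: 101011 XOR 101011 = 000000
Remainder = 00000 (zero — the frame passes the CRC check).

00000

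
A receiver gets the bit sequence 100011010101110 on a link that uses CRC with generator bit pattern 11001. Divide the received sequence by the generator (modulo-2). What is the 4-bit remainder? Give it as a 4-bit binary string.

Modulo-2 division of 100011010101110 by 11001:
  pos 0: 10001 XOR 11001 = 01000
  pos 1: 10001 XOR 11001 = 01000
  pos 2: 10000 XOR 11001 = 01001
  pos 3: 10011 XOR 11001 = 01010
  pos 4: 10100 XOR 11001 = 01101
  pos 5: 11011 XOR 11001 = 00010
  pos 8: 10011 XOR 11001 = 01010
  pos 9: 10101 XOR 11001 = 01100
  pos 10: 11000 XOR 11001 = 00001
Remainder = 0001 (nonzero — an error is detected).

0001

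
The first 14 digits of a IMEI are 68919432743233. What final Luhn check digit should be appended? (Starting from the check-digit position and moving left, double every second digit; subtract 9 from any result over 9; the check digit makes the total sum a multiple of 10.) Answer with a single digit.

Partial digits right→left: 3 3 2 3 4 7 2 3 4 9 1 9 8 6
Double every second digit counting from the check-digit position (so the 1st, 3rd, 5th, ... of the partial from the right).
  doubled (with −9 where >9): 6 4 8 4 8 2 7 → sum 39
  kept as-is: 3 3 7 3 9 9 6 → sum 40
Total = 39 + 40 = 79.
Check digit = (10 − (79 mod 10)) mod 10 = 1.

1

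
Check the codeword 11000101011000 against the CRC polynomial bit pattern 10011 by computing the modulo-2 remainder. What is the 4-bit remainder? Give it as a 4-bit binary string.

0000

Modulo-2 division of 11000101011000 by 10011:
  pos 0: 11000 XOR 10011 = 01011
  pos 1: 10111 XOR 10011 = 00100
  pos 3: 10001 XOR 10011 = 00010
  pos 6: 10011 XOR 10011 = 00000
Remainder = 0000 (zero — the frame passes the CRC check).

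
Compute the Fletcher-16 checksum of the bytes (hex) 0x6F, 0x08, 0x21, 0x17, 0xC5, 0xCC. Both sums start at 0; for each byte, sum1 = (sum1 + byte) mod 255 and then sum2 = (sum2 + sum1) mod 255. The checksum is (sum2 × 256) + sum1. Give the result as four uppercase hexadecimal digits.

Running sums (mod 255):
  after byte 0 (0x6F): sum1=111, sum2=111
  after byte 1 (0x08): sum1=119, sum2=230
  after byte 2 (0x21): sum1=152, sum2=127
  after byte 3 (0x17): sum1=175, sum2=47
  after byte 4 (0xC5): sum1=117, sum2=164
  after byte 5 (0xCC): sum1=66, sum2=230
Checksum = sum2·256 + sum1 = 230·256 + 66 = 58946 = 0xE642.

E642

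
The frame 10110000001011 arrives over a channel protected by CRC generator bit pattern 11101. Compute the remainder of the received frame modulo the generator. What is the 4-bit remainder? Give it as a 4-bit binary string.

Modulo-2 division of 10110000001011 by 11101:
  pos 0: 10110 XOR 11101 = 01011
  pos 1: 10110 XOR 11101 = 01011
  pos 2: 10110 XOR 11101 = 01011
  pos 3: 10110 XOR 11101 = 01011
  pos 4: 10110 XOR 11101 = 01011
  pos 5: 10110 XOR 11101 = 01011
  pos 6: 10111 XOR 11101 = 01010
  pos 7: 10100 XOR 11101 = 01001
  pos 8: 10011 XOR 11101 = 01110
  pos 9: 11101 XOR 11101 = 00000
Remainder = 0000 (zero — the frame passes the CRC check).

0000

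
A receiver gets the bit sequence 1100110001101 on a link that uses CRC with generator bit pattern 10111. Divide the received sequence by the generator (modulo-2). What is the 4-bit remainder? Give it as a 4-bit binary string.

0111

Modulo-2 division of 1100110001101 by 10111:
  pos 0: 11001 XOR 10111 = 01110
  pos 1: 11101 XOR 10111 = 01010
  pos 2: 10100 XOR 10111 = 00011
  pos 5: 11001 XOR 10111 = 01110
  pos 6: 11101 XOR 10111 = 01010
  pos 7: 10100 XOR 10111 = 00011
Remainder = 0111 (nonzero — an error is detected).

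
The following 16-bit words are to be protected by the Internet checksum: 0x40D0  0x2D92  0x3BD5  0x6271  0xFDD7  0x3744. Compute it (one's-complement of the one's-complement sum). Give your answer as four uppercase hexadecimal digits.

BE3A

One's-complement addition (fold any carry out of bit 15 back into bit 0):
  0x40D0 + 0x2D92 = 0x06E62
  0x6E62 + 0x3BD5 = 0x0AA37
  0xAA37 + 0x6271 = 0x10CA8 → wrap carry → 0x0CA9
  0x0CA9 + 0xFDD7 = 0x10A80 → wrap carry → 0x0A81
  0x0A81 + 0x3744 = 0x041C5
One's-complement sum = 0x41C5.
Checksum = ~0x41C5 & 0xFFFF = 0xBE3A.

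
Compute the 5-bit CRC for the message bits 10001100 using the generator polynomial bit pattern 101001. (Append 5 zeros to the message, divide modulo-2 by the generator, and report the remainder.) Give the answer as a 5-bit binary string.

Append 5 zeros: 1000110000000. Divide by 101001 (XOR where the leading bit is 1):
  pos 0: 100011 XOR 101001 = 001010
  pos 2: 101000 XOR 101001 = 000001
  pos 7: 100000 XOR 101001 = 001001
Remainder (last 5 bits) = 01001. This is the CRC / FCS.

01001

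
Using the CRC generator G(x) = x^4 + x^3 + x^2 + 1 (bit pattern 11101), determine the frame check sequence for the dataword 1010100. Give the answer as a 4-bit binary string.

Append 4 zeros: 10101000000. Divide by 11101 (XOR where the leading bit is 1):
  pos 0: 10101 XOR 11101 = 01000
  pos 1: 10000 XOR 11101 = 01101
  pos 2: 11010 XOR 11101 = 00111
  pos 4: 11100 XOR 11101 = 00001
Remainder (last 4 bits) = 0100. This is the CRC / FCS.

0100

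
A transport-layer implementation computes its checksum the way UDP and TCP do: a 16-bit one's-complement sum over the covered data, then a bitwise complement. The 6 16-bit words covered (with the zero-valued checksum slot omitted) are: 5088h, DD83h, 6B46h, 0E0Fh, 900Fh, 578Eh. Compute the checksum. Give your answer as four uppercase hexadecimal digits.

One's-complement addition (fold any carry out of bit 15 back into bit 0):
  0x5088 + 0xDD83 = 0x12E0B → wrap carry → 0x2E0C
  0x2E0C + 0x6B46 = 0x09952
  0x9952 + 0x0E0F = 0x0A761
  0xA761 + 0x900F = 0x13770 → wrap carry → 0x3771
  0x3771 + 0x578E = 0x08EFF
One's-complement sum = 0x8EFF.
Checksum = ~0x8EFF & 0xFFFF = 0x7100.

7100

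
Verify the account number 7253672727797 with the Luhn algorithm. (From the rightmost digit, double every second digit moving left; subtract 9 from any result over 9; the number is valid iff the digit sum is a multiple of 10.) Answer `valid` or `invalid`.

From the right, keep odd positions and double even positions (subtract 9 from any doubled value over 9):
  doubled (positions 2,4,...): 9 5 5 5 6 4 → sum 34
  kept (positions 1,3,...): 7 7 2 2 6 5 7 → sum 36
Total = 70.
70 mod 10 = 0, so the number is valid.

valid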